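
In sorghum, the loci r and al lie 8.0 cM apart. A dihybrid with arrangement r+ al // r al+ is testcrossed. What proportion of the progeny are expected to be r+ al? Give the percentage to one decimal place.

A map distance of 8.0 cM corresponds to a recombination frequency of 0.080.
The F1 is r+ al / r al+, so r+ al is a parental gamete class with expected frequency (1 − r)/2 = 0.920/2 = 0.4600.
That is 0.4600 = 46.0% of the progeny.

46.0%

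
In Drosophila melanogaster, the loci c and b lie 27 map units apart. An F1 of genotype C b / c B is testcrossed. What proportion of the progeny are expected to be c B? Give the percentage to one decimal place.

36.5%

A map distance of 27 map units corresponds to a recombination frequency of 0.270.
The F1 is C b / c B, so c B is a parental gamete class with expected frequency (1 − r)/2 = 0.730/2 = 0.3650.
That is 0.3650 = 36.5% of the progeny.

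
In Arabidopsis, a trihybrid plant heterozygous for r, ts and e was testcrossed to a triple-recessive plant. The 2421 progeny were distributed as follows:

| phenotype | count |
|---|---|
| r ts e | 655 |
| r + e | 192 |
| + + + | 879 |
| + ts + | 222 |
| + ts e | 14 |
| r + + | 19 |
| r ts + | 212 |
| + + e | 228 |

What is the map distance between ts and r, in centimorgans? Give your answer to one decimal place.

The two most frequent reciprocal classes, r ts e and + + +, are the parental types, so the F1 was r ts e / + + +.
The two rarest classes, + ts e and r + +, are the double crossovers. Comparing them with the parentals, only the r allele has switched, so r is the middle locus and the order is ts – r – e.
Crossovers in the ts–r interval produce the single-crossover classes r + e and + ts + (192 + 222 = 414) plus the double crossovers (33).
RF(ts–r) = (414 + 33) / 2421 = 447/2421 = 0.1846 → 18.5 centimorgans.

18.5 centimorgans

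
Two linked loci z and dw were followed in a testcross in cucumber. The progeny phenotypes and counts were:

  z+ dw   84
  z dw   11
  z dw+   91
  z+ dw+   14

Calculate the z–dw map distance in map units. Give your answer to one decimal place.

The two most frequent classes, z+ dw (84) and z dw+ (91), are the parental types, so the F1 was z+ dw / z dw+.
The recombinant classes are z+ dw+ and z dw: 14 + 11 = 25.
Recombination frequency = 25/200 = 0.1250 ≈ 12.5%, i.e. 12.5 map units.

12.5 map units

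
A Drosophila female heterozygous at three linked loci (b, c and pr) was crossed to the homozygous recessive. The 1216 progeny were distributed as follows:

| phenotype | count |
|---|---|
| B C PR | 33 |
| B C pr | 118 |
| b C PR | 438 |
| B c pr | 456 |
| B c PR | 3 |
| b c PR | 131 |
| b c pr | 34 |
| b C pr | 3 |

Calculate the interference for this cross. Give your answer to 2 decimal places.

0.61

The two most frequent reciprocal classes, b C PR and B c pr, are the parental types, so the F1 was b C PR / B c pr.
The two rarest classes, b C pr and B c PR, are the double crossovers. Comparing them with the parentals, only the pr allele has switched, so pr is the middle locus and the order is b – pr – c.
b–pr: (67 + 6)/1216 = 0.0600; pr–c: (249 + 6)/1216 = 0.2097.
Expected DCO frequency = 0.0600 × 0.2097 ≈ 0.01258; observed = 6/1216 ≈ 0.00493.
Coefficient of coincidence = 0.00493/0.01258 ≈ 0.39; interference = 1 − 0.39 = 0.61.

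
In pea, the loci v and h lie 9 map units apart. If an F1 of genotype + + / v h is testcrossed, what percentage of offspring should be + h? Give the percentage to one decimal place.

4.5%

A map distance of 9 map units corresponds to a recombination frequency of 0.090.
The F1 is + + / v h, so + h is a recombinant gamete class with expected frequency r/2 = 0.090/2 = 0.0450.
That is 0.0450 = 4.5% of the progeny.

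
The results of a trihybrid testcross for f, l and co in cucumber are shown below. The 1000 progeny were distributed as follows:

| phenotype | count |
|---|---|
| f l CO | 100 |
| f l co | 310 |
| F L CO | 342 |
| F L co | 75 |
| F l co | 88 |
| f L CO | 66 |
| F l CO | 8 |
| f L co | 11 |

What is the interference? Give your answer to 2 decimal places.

The two most frequent reciprocal classes, F L CO and f l co, are the parental types, so the F1 was F L CO / f l co.
The two rarest classes, F l CO and f L co, are the double crossovers. Comparing them with the parentals, only the l allele has switched, so l is the middle locus and the order is co – l – f.
co–l: (175 + 19)/1000 = 0.1940; l–f: (154 + 19)/1000 = 0.1730.
Expected DCO frequency = 0.1940 × 0.1730 ≈ 0.03356; observed = 19/1000 ≈ 0.01900.
Coefficient of coincidence = 0.01900/0.03356 ≈ 0.57; interference = 1 − 0.57 = 0.43.

0.43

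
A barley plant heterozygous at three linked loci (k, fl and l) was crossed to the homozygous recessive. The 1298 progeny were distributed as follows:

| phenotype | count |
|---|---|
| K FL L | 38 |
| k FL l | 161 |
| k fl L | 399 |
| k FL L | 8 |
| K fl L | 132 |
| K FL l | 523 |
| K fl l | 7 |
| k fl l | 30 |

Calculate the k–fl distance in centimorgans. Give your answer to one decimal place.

The two most frequent reciprocal classes, K FL l and k fl L, are the parental types, so the F1 was K FL l / k fl L.
The two rarest classes, K fl l and k FL L, are the double crossovers. Comparing them with the parentals, only the fl allele has switched, so fl is the middle locus and the order is k – fl – l.
Crossovers in the k–fl interval produce the single-crossover classes k FL l and K fl L (161 + 132 = 293) plus the double crossovers (15).
RF(k–fl) = (293 + 15) / 1298 = 308/1298 = 0.2373 → 23.7 centimorgans.

23.7 centimorgans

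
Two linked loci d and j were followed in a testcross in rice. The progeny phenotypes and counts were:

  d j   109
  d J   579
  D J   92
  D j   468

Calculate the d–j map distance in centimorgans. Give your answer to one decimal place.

16.1 centimorgans

The two most frequent classes, D j (468) and d J (579), are the parental types, so the F1 was D j / d J.
The recombinant classes are D J and d j: 92 + 109 = 201.
Recombination frequency = 201/1248 = 0.1611 ≈ 16.1%, i.e. 16.1 centimorgans.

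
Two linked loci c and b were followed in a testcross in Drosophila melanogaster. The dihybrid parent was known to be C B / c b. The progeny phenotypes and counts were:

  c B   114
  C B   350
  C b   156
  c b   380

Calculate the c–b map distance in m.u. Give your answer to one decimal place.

The recombinant classes are C b and c B: 156 + 114 = 270.
Recombination frequency = 270/1000 = 0.2700 ≈ 27.0%, i.e. 27.0 m.u.

27.0 m.u.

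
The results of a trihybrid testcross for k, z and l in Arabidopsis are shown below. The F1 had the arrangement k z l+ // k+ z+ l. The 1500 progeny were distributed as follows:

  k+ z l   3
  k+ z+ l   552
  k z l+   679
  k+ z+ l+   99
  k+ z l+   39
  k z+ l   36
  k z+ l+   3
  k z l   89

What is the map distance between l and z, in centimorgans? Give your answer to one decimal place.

12.9 centimorgans

The two rarest classes, k z+ l+ and k+ z l, are the double crossovers. Comparing them with the parentals, only the z allele has switched, so z is the middle locus and the order is l – z – k.
Crossovers in the l–z interval produce the single-crossover classes k z l and k+ z+ l+ (89 + 99 = 188) plus the double crossovers (6).
RF(l–z) = (188 + 6) / 1500 = 194/1500 = 0.1293 → 12.9 centimorgans.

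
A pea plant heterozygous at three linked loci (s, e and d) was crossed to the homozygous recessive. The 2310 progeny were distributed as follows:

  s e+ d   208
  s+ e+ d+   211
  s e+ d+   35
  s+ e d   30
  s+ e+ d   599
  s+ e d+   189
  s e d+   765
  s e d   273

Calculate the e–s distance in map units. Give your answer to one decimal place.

20.0 map units

The two most frequent reciprocal classes, s+ e+ d and s e d+, are the parental types, so the F1 was s+ e+ d / s e d+.
The two rarest classes, s+ e d and s e+ d+, are the double crossovers. Comparing them with the parentals, only the e allele has switched, so e is the middle locus and the order is s – e – d.
Crossovers in the s–e interval produce the single-crossover classes s e+ d and s+ e d+ (208 + 189 = 397) plus the double crossovers (65).
RF(s–e) = (397 + 65) / 2310 = 462/2310 = 0.2000 → 20.0 map units.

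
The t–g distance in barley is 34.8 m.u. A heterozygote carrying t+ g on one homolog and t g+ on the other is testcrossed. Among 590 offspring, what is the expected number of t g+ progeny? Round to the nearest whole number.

192

A map distance of 34.8 m.u. corresponds to a recombination frequency of 0.348.
The F1 is t+ g / t g+, so t g+ is a parental gamete class with expected frequency (1 − r)/2 = 0.652/2 = 0.3260.
Expected number = 0.3260 × 590 = 192.34 ≈ 192.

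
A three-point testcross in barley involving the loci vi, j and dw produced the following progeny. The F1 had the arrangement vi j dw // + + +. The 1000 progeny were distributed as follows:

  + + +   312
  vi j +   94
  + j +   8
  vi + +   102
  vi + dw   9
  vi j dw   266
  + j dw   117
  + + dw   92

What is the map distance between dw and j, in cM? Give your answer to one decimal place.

The two rarest classes, vi + dw and + j +, are the double crossovers. Comparing them with the parentals, only the j allele has switched, so j is the middle locus and the order is vi – j – dw.
Crossovers in the j–dw interval produce the single-crossover classes vi j + and + + dw (94 + 92 = 186) plus the double crossovers (17).
RF(j–dw) = (186 + 17) / 1000 = 203/1000 = 0.2030 → 20.3 cM.

20.3 cM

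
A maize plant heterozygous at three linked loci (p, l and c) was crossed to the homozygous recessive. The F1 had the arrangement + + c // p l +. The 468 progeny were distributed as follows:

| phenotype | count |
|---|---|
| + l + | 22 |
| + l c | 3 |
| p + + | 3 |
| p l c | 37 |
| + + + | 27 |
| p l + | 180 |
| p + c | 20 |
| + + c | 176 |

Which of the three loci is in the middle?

l

The two rarest classes, + l c and p + +, are the double crossovers. Comparing them with the parentals, only the l allele has switched, so l is the middle locus and the order is p – l – c.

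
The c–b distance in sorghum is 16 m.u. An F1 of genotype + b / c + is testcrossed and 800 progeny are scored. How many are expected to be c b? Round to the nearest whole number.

A map distance of 16 m.u. corresponds to a recombination frequency of 0.160.
The F1 is + b / c +, so c b is a recombinant gamete class with expected frequency r/2 = 0.160/2 = 0.0800.
Expected number = 0.0800 × 800 = 64.00 ≈ 64.

64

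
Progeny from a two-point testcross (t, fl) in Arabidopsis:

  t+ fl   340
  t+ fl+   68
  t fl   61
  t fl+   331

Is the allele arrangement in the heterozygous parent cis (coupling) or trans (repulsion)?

The two most frequent classes are t+ fl (340) and t fl+ (331); these are the parental (non-recombinant) types.
So the F1 carried t+ fl on one chromosome and t fl+ on the other — the recessive alleles are on opposite chromosomes (trans / repulsion).

trans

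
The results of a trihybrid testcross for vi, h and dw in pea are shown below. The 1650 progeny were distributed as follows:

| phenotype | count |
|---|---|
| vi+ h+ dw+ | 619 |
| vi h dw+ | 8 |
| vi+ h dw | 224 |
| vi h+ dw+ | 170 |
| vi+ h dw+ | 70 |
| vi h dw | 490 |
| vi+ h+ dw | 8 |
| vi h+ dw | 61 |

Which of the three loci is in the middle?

The two most frequent reciprocal classes, vi h dw and vi+ h+ dw+, are the parental types, so the F1 was vi h dw / vi+ h+ dw+.
The two rarest classes, vi h dw+ and vi+ h+ dw, are the double crossovers. Comparing them with the parentals, only the dw allele has switched, so dw is the middle locus and the order is vi – dw – h.

dw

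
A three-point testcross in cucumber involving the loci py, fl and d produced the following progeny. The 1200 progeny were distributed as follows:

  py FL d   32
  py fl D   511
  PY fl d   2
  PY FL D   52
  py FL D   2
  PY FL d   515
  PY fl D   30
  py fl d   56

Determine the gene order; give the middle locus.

fl

The two most frequent reciprocal classes, py fl D and PY FL d, are the parental types, so the F1 was py fl D / PY FL d.
The two rarest classes, py FL D and PY fl d, are the double crossovers. Comparing them with the parentals, only the fl allele has switched, so fl is the middle locus and the order is d – fl – py.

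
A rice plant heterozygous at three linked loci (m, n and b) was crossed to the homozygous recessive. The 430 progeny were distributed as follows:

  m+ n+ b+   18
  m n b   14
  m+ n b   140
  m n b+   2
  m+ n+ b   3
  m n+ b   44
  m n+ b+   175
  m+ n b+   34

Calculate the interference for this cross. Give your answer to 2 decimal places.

0.30

The two most frequent reciprocal classes, m n+ b+ and m+ n b, are the parental types, so the F1 was m n+ b+ / m+ n b.
The two rarest classes, m n b+ and m+ n+ b, are the double crossovers. Comparing them with the parentals, only the n allele has switched, so n is the middle locus and the order is b – n – m.
b–n: (78 + 5)/430 = 0.1930; n–m: (32 + 5)/430 = 0.0860.
Expected DCO frequency = 0.1930 × 0.0860 ≈ 0.01660; observed = 5/430 ≈ 0.01163.
Coefficient of coincidence = 0.01163/0.01660 ≈ 0.70; interference = 1 − 0.70 = 0.30.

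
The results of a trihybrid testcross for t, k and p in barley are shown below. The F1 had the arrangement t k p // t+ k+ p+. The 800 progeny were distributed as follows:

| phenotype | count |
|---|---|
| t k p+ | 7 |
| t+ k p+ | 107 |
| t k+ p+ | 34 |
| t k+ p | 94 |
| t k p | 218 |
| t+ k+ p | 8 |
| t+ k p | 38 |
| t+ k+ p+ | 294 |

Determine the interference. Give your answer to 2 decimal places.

0.36

The two rarest classes, t k p+ and t+ k+ p, are the double crossovers. Comparing them with the parentals, only the p allele has switched, so p is the middle locus and the order is k – p – t.
k–p: (201 + 15)/800 = 0.2700; p–t: (72 + 15)/800 = 0.1087.
Expected DCO frequency = 0.2700 × 0.1087 ≈ 0.02935; observed = 15/800 ≈ 0.01875.
Coefficient of coincidence = 0.01875/0.02935 ≈ 0.64; interference = 1 − 0.64 = 0.36.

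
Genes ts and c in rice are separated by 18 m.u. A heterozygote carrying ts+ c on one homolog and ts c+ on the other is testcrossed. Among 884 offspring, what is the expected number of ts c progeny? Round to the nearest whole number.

A map distance of 18 m.u. corresponds to a recombination frequency of 0.180.
The F1 is ts+ c / ts c+, so ts c is a recombinant gamete class with expected frequency r/2 = 0.180/2 = 0.0900.
Expected number = 0.0900 × 884 = 79.56 ≈ 80.

80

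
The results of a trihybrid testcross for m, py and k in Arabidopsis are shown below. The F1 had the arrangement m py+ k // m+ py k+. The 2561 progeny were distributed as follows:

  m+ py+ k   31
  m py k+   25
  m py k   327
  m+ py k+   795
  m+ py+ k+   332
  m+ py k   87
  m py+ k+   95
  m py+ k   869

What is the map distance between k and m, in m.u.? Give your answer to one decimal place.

The two rarest classes, m+ py+ k and m py k+, are the double crossovers. Comparing them with the parentals, only the m allele has switched, so m is the middle locus and the order is py – m – k.
Crossovers in the m–k interval produce the single-crossover classes m py+ k+ and m+ py k (95 + 87 = 182) plus the double crossovers (56).
RF(m–k) = (182 + 56) / 2561 = 238/2561 = 0.0929 → 9.3 m.u.

9.3 m.u.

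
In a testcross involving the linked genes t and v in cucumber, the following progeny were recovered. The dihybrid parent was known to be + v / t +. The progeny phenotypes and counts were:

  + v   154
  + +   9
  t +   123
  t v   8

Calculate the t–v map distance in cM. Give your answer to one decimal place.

5.8 cM

The recombinant classes are + + and t v: 9 + 8 = 17.
Recombination frequency = 17/294 = 0.0578 ≈ 5.8%, i.e. 5.8 cM.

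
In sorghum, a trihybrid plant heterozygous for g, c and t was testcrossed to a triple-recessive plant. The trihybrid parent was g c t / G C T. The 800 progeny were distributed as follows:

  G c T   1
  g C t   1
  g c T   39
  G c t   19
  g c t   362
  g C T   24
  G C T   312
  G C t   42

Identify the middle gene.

c

The two rarest classes, g C t and G c T, are the double crossovers. Comparing them with the parentals, only the c allele has switched, so c is the middle locus and the order is g – c – t.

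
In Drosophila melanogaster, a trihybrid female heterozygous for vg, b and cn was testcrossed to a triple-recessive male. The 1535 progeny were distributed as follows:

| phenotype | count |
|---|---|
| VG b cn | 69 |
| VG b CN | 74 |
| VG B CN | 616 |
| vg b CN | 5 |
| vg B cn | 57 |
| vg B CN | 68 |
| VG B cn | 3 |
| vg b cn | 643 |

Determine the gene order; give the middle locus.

The two most frequent reciprocal classes, vg b cn and VG B CN, are the parental types, so the F1 was vg b cn / VG B CN.
The two rarest classes, vg b CN and VG B cn, are the double crossovers. Comparing them with the parentals, only the cn allele has switched, so cn is the middle locus and the order is b – cn – vg.

cn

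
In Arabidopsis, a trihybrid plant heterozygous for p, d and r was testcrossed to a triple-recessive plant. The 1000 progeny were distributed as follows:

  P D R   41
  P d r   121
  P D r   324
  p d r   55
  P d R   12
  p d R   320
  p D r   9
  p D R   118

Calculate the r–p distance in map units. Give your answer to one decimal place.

11.7 map units

The two most frequent reciprocal classes, P D r and p d R, are the parental types, so the F1 was P D r / p d R.
The two rarest classes, p D r and P d R, are the double crossovers. Comparing them with the parentals, only the p allele has switched, so p is the middle locus and the order is r – p – d.
Crossovers in the r–p interval produce the single-crossover classes P D R and p d r (41 + 55 = 96) plus the double crossovers (21).
RF(r–p) = (96 + 21) / 1000 = 117/1000 = 0.1170 → 11.7 map units.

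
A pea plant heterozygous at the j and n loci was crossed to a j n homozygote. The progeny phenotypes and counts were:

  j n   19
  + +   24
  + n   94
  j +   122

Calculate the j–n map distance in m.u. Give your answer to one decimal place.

The two most frequent classes, + n (94) and j + (122), are the parental types, so the F1 was + n / j +.
The recombinant classes are + + and j n: 24 + 19 = 43.
Recombination frequency = 43/259 = 0.1660 ≈ 16.6%, i.e. 16.6 m.u.

16.6 m.u.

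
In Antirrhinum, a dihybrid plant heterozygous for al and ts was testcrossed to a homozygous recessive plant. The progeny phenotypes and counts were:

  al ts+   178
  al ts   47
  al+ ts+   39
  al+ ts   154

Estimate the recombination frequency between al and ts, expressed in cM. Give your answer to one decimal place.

20.6 cM

The two most frequent classes, al+ ts (154) and al ts+ (178), are the parental types, so the F1 was al+ ts / al ts+.
The recombinant classes are al+ ts+ and al ts: 39 + 47 = 86.
Recombination frequency = 86/418 = 0.2057 ≈ 20.6%, i.e. 20.6 cM.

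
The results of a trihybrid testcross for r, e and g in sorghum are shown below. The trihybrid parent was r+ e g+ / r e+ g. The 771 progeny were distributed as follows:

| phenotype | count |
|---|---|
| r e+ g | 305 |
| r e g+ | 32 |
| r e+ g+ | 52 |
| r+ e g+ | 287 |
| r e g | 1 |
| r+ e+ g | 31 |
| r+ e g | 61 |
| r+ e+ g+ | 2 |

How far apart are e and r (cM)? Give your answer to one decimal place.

8.6 cM

The two rarest classes, r+ e+ g+ and r e g, are the double crossovers. Comparing them with the parentals, only the e allele has switched, so e is the middle locus and the order is g – e – r.
Crossovers in the e–r interval produce the single-crossover classes r e g+ and r+ e+ g (32 + 31 = 63) plus the double crossovers (3).
RF(e–r) = (63 + 3) / 771 = 66/771 = 0.0856 → 8.6 cM.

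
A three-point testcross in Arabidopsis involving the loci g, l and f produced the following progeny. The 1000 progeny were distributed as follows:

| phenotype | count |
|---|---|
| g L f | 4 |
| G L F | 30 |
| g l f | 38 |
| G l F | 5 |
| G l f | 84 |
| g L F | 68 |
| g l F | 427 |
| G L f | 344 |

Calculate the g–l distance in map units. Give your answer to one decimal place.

16.1 map units

The two most frequent reciprocal classes, G L f and g l F, are the parental types, so the F1 was G L f / g l F.
The two rarest classes, g L f and G l F, are the double crossovers. Comparing them with the parentals, only the g allele has switched, so g is the middle locus and the order is l – g – f.
Crossovers in the l–g interval produce the single-crossover classes G l f and g L F (84 + 68 = 152) plus the double crossovers (9).
RF(l–g) = (152 + 9) / 1000 = 161/1000 = 0.1610 → 16.1 map units.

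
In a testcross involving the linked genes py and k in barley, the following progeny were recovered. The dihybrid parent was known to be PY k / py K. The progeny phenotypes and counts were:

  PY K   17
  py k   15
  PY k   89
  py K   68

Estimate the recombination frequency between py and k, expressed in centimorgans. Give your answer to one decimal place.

The recombinant classes are PY K and py k: 17 + 15 = 32.
Recombination frequency = 32/189 = 0.1693 ≈ 16.9%, i.e. 16.9 centimorgans.

16.9 centimorgans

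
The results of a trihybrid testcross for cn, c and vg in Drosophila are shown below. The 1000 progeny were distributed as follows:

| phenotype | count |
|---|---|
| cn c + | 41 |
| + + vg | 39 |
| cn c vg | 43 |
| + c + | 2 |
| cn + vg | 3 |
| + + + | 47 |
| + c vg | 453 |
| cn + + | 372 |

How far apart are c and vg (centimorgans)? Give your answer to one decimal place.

The two most frequent reciprocal classes, cn + + and + c vg, are the parental types, so the F1 was cn + + / + c vg.
The two rarest classes, cn + vg and + c +, are the double crossovers. Comparing them with the parentals, only the vg allele has switched, so vg is the middle locus and the order is cn – vg – c.
Crossovers in the vg–c interval produce the single-crossover classes cn c + and + + vg (41 + 39 = 80) plus the double crossovers (5).
RF(vg–c) = (80 + 5) / 1000 = 85/1000 = 0.0850 → 8.5 centimorgans.

8.5 centimorgans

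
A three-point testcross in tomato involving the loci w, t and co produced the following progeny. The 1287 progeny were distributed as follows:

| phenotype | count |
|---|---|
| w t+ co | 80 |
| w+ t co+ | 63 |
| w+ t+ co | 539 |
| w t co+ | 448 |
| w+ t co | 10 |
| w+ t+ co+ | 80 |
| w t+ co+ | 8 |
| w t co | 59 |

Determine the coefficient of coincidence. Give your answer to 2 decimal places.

0.92

The two most frequent reciprocal classes, w+ t+ co and w t co+, are the parental types, so the F1 was w+ t+ co / w t co+.
The two rarest classes, w+ t co and w t+ co+, are the double crossovers. Comparing them with the parentals, only the t allele has switched, so t is the middle locus and the order is w – t – co.
w–t: (143 + 18)/1287 = 0.1251; t–co: (139 + 18)/1287 = 0.1220.
Expected DCO frequency = 0.1251 × 0.1220 ≈ 0.01526; observed = 18/1287 ≈ 0.01399.
Coefficient of coincidence = 0.01399/0.01526 ≈ 0.92.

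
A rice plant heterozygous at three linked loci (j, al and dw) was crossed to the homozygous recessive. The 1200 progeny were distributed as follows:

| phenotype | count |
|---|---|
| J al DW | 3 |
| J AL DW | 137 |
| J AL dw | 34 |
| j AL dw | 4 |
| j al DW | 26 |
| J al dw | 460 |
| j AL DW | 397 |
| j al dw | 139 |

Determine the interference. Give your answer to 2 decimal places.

0.56

The two most frequent reciprocal classes, J al dw and j AL DW, are the parental types, so the F1 was J al dw / j AL DW.
The two rarest classes, J al DW and j AL dw, are the double crossovers. Comparing them with the parentals, only the dw allele has switched, so dw is the middle locus and the order is al – dw – j.
al–dw: (60 + 7)/1200 = 0.0558; dw–j: (276 + 7)/1200 = 0.2358.
Expected DCO frequency = 0.0558 × 0.2358 ≈ 0.01316; observed = 7/1200 ≈ 0.00583.
Coefficient of coincidence = 0.00583/0.01316 ≈ 0.44; interference = 1 − 0.44 = 0.56.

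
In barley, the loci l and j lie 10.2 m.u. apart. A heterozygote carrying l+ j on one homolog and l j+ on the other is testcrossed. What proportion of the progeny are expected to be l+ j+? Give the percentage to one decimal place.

A map distance of 10.2 m.u. corresponds to a recombination frequency of 0.102.
The F1 is l+ j / l j+, so l+ j+ is a recombinant gamete class with expected frequency r/2 = 0.102/2 = 0.0510.
That is 0.0510 = 5.1% of the progeny.

5.1%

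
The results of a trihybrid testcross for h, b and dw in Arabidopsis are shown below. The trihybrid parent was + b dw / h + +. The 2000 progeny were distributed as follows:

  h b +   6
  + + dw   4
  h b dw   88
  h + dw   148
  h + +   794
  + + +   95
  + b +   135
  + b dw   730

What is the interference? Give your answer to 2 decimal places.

0.65

The two rarest classes, + + dw and h b +, are the double crossovers. Comparing them with the parentals, only the b allele has switched, so b is the middle locus and the order is dw – b – h.
dw–b: (283 + 10)/2000 = 0.1465; b–h: (183 + 10)/2000 = 0.0965.
Expected DCO frequency = 0.1465 × 0.0965 ≈ 0.01414; observed = 10/2000 ≈ 0.00500.
Coefficient of coincidence = 0.00500/0.01414 ≈ 0.35; interference = 1 − 0.35 = 0.65.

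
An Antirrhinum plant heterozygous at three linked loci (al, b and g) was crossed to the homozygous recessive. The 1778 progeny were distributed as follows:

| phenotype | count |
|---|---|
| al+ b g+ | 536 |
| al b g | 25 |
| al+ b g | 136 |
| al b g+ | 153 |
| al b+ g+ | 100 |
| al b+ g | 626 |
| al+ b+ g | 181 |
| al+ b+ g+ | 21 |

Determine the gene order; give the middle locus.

b

The two most frequent reciprocal classes, al+ b g+ and al b+ g, are the parental types, so the F1 was al+ b g+ / al b+ g.
The two rarest classes, al+ b+ g+ and al b g, are the double crossovers. Comparing them with the parentals, only the b allele has switched, so b is the middle locus and the order is g – b – al.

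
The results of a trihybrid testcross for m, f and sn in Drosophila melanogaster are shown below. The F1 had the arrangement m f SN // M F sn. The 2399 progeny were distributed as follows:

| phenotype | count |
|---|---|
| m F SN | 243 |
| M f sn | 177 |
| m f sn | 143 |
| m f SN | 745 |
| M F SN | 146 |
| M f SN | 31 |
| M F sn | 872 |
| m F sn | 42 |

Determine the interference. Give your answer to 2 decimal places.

0.02

The two rarest classes, M f SN and m F sn, are the double crossovers. Comparing them with the parentals, only the m allele has switched, so m is the middle locus and the order is sn – m – f.
sn–m: (289 + 73)/2399 = 0.1509; m–f: (420 + 73)/2399 = 0.2055.
Expected DCO frequency = 0.1509 × 0.2055 ≈ 0.03101; observed = 73/2399 ≈ 0.03043.
Coefficient of coincidence = 0.03043/0.03101 ≈ 0.98; interference = 1 − 0.98 = 0.02.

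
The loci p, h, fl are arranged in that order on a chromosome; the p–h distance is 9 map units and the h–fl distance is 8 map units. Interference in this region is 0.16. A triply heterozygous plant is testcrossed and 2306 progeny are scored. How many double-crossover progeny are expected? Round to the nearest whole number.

Map distances give recombination frequencies of 0.090 and 0.080 for the two intervals.
With interference 0.16 (so coincidence = 0.84), expected double-crossover frequency = 0.090 × 0.080 × 0.84 = 0.00605.
Expected number = 0.00605 × 2306 = 13.95 ≈ 14.

14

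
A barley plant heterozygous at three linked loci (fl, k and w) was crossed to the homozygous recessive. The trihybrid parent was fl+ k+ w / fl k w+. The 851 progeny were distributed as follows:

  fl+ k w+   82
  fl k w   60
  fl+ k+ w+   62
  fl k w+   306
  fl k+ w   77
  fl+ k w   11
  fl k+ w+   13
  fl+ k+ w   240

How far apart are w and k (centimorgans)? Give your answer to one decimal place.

17.2 centimorgans

The two rarest classes, fl+ k w and fl k+ w+, are the double crossovers. Comparing them with the parentals, only the k allele has switched, so k is the middle locus and the order is fl – k – w.
Crossovers in the k–w interval produce the single-crossover classes fl+ k+ w+ and fl k w (62 + 60 = 122) plus the double crossovers (24).
RF(k–w) = (122 + 24) / 851 = 146/851 = 0.1716 → 17.2 centimorgans.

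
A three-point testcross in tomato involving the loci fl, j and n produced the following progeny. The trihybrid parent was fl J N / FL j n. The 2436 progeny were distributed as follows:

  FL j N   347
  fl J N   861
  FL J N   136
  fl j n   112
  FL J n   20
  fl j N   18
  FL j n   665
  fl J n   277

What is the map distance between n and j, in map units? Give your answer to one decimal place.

The two rarest classes, fl j N and FL J n, are the double crossovers. Comparing them with the parentals, only the j allele has switched, so j is the middle locus and the order is fl – j – n.
Crossovers in the j–n interval produce the single-crossover classes fl J n and FL j N (277 + 347 = 624) plus the double crossovers (38).
RF(j–n) = (624 + 38) / 2436 = 662/2436 = 0.2718 → 27.2 map units.

27.2 map units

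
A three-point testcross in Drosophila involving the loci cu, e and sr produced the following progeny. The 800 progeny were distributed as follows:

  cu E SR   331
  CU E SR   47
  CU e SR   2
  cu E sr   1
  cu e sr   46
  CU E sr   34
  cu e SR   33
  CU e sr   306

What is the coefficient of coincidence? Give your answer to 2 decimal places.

0.36

The two most frequent reciprocal classes, cu E SR and CU e sr, are the parental types, so the F1 was cu E SR / CU e sr.
The two rarest classes, cu E sr and CU e SR, are the double crossovers. Comparing them with the parentals, only the sr allele has switched, so sr is the middle locus and the order is cu – sr – e.
cu–sr: (93 + 3)/800 = 0.1200; sr–e: (67 + 3)/800 = 0.0875.
Expected DCO frequency = 0.1200 × 0.0875 ≈ 0.01050; observed = 3/800 ≈ 0.00375.
Coefficient of coincidence = 0.00375/0.01050 ≈ 0.36.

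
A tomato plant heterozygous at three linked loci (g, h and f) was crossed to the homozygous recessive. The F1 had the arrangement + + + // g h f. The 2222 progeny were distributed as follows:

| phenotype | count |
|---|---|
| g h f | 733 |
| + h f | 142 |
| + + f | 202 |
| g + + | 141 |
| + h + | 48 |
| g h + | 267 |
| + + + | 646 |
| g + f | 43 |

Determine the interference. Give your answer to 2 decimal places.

The two rarest classes, + h + and g + f, are the double crossovers. Comparing them with the parentals, only the h allele has switched, so h is the middle locus and the order is g – h – f.
g–h: (283 + 91)/2222 = 0.1683; h–f: (469 + 91)/2222 = 0.2520.
Expected DCO frequency = 0.1683 × 0.2520 ≈ 0.04241; observed = 91/2222 ≈ 0.04095.
Coefficient of coincidence = 0.04095/0.04241 ≈ 0.97; interference = 1 − 0.97 = 0.03.

0.03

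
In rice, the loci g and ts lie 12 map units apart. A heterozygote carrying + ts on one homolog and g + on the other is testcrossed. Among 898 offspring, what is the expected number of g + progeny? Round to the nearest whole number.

395

A map distance of 12 map units corresponds to a recombination frequency of 0.120.
The F1 is + ts / g +, so g + is a parental gamete class with expected frequency (1 − r)/2 = 0.880/2 = 0.4400.
Expected number = 0.4400 × 898 = 395.12 ≈ 395.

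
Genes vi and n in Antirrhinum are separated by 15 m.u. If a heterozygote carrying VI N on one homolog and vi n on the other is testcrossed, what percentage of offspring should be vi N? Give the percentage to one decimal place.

A map distance of 15 m.u. corresponds to a recombination frequency of 0.150.
The F1 is VI N / vi n, so vi N is a recombinant gamete class with expected frequency r/2 = 0.150/2 = 0.0750.
That is 0.0750 = 7.5% of the progeny.

7.5%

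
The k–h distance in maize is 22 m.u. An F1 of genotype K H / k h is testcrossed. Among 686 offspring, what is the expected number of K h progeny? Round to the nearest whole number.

A map distance of 22 m.u. corresponds to a recombination frequency of 0.220.
The F1 is K H / k h, so K h is a recombinant gamete class with expected frequency r/2 = 0.220/2 = 0.1100.
Expected number = 0.1100 × 686 = 75.46 ≈ 75.

75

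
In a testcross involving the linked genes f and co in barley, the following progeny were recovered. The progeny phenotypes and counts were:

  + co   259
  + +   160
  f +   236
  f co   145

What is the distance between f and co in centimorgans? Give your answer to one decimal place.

The two most frequent classes, + co (259) and f + (236), are the parental types, so the F1 was + co / f +.
The recombinant classes are + + and f co: 160 + 145 = 305.
Recombination frequency = 305/800 = 0.3812 ≈ 38.1%, i.e. 38.1 centimorgans.

38.1 centimorgans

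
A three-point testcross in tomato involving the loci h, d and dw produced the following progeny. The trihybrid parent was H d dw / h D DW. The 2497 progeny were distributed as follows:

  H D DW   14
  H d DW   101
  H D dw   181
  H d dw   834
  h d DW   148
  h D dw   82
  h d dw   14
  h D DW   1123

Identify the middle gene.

h

The two rarest classes, h d dw and H D DW, are the double crossovers. Comparing them with the parentals, only the h allele has switched, so h is the middle locus and the order is d – h – dw.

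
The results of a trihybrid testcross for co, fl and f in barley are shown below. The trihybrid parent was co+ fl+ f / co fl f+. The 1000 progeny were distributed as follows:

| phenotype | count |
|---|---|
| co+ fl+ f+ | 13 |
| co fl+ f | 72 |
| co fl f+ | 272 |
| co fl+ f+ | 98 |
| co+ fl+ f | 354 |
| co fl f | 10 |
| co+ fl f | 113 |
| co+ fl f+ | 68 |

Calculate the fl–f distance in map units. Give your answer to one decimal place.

The two rarest classes, co+ fl+ f+ and co fl f, are the double crossovers. Comparing them with the parentals, only the f allele has switched, so f is the middle locus and the order is co – f – fl.
Crossovers in the f–fl interval produce the single-crossover classes co+ fl f and co fl+ f+ (113 + 98 = 211) plus the double crossovers (23).
RF(f–fl) = (211 + 23) / 1000 = 234/1000 = 0.2340 → 23.4 map units.

23.4 map units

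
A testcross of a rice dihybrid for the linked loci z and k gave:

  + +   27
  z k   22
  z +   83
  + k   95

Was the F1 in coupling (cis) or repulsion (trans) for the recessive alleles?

The two most frequent classes are + k (95) and z + (83); these are the parental (non-recombinant) types.
So the F1 carried + k on one chromosome and z + on the other — the recessive alleles are on opposite chromosomes (trans / repulsion).

trans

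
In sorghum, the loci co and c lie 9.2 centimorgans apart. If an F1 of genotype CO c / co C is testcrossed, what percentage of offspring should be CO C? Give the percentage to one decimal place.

A map distance of 9.2 centimorgans corresponds to a recombination frequency of 0.092.
The F1 is CO c / co C, so CO C is a recombinant gamete class with expected frequency r/2 = 0.092/2 = 0.0460.
That is 0.0460 = 4.6% of the progeny.

4.6%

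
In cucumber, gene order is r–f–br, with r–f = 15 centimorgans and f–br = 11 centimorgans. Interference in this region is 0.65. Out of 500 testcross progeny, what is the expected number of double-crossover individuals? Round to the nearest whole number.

3

Map distances give recombination frequencies of 0.150 and 0.110 for the two intervals.
With interference 0.65 (so coincidence = 0.35), expected double-crossover frequency = 0.150 × 0.110 × 0.35 = 0.00577.
Expected number = 0.00577 × 500 = 2.89 ≈ 3.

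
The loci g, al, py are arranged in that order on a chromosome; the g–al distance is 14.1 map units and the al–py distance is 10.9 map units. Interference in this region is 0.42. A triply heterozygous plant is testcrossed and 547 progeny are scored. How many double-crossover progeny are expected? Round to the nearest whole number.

Map distances give recombination frequencies of 0.141 and 0.109 for the two intervals.
With interference 0.42 (so coincidence = 0.58), expected double-crossover frequency = 0.141 × 0.109 × 0.58 = 0.00891.
Expected number = 0.00891 × 547 = 4.88 ≈ 5.

5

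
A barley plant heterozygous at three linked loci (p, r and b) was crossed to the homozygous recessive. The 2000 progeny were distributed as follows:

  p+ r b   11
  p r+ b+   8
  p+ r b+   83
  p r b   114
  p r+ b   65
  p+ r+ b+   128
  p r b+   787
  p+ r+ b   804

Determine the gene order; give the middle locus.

The two most frequent reciprocal classes, p r b+ and p+ r+ b, are the parental types, so the F1 was p r b+ / p+ r+ b.
The two rarest classes, p r+ b+ and p+ r b, are the double crossovers. Comparing them with the parentals, only the r allele has switched, so r is the middle locus and the order is p – r – b.

r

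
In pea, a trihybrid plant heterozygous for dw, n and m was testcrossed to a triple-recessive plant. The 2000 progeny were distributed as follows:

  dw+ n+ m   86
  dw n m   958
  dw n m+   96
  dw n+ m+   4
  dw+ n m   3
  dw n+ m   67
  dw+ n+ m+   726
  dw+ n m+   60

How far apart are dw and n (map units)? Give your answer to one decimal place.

The two most frequent reciprocal classes, dw+ n+ m+ and dw n m, are the parental types, so the F1 was dw+ n+ m+ / dw n m.
The two rarest classes, dw n+ m+ and dw+ n m, are the double crossovers. Comparing them with the parentals, only the dw allele has switched, so dw is the middle locus and the order is n – dw – m.
Crossovers in the n–dw interval produce the single-crossover classes dw+ n m+ and dw n+ m (60 + 67 = 127) plus the double crossovers (7).
RF(n–dw) = (127 + 7) / 2000 = 134/2000 = 0.0670 → 6.7 map units.

6.7 map units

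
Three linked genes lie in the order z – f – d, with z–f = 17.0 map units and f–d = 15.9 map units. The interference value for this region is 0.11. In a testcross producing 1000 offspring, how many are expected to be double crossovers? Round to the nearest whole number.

Map distances give recombination frequencies of 0.170 and 0.159 for the two intervals.
With interference 0.11 (so coincidence = 0.89), expected double-crossover frequency = 0.170 × 0.159 × 0.89 = 0.02406.
Expected number = 0.02406 × 1000 = 24.06 ≈ 24.

24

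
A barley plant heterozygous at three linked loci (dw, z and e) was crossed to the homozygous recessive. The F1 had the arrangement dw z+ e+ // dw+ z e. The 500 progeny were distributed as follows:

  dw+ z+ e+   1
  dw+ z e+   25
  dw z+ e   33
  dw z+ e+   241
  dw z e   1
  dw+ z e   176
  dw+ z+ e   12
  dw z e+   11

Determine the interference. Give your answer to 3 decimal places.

The two rarest classes, dw+ z+ e+ and dw z e, are the double crossovers. Comparing them with the parentals, only the dw allele has switched, so dw is the middle locus and the order is e – dw – z.
e–dw: (58 + 2)/500 = 0.1200; dw–z: (23 + 2)/500 = 0.0500.
Expected DCO frequency = 0.1200 × 0.0500 ≈ 0.00600; observed = 2/500 ≈ 0.00400.
Coefficient of coincidence = 0.00400/0.00600 ≈ 0.667; interference = 1 − 0.667 = 0.333.

0.333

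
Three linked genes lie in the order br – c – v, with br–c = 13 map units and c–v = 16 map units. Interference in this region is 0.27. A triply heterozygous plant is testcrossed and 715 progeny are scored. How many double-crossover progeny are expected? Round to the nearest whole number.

11

Map distances give recombination frequencies of 0.130 and 0.160 for the two intervals.
With interference 0.27 (so coincidence = 0.73), expected double-crossover frequency = 0.130 × 0.160 × 0.73 = 0.01518.
Expected number = 0.01518 × 715 = 10.86 ≈ 11.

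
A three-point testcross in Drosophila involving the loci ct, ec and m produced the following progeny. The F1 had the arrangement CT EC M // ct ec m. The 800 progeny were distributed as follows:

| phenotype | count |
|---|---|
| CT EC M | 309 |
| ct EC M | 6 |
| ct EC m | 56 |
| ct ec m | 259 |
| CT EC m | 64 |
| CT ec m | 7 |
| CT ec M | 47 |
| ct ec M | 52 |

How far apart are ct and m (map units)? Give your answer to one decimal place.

16.1 map units

The two rarest classes, ct EC M and CT ec m, are the double crossovers. Comparing them with the parentals, only the ct allele has switched, so ct is the middle locus and the order is ec – ct – m.
Crossovers in the ct–m interval produce the single-crossover classes CT EC m and ct ec M (64 + 52 = 116) plus the double crossovers (13).
RF(ct–m) = (116 + 13) / 800 = 129/800 = 0.1613 → 16.1 map units.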